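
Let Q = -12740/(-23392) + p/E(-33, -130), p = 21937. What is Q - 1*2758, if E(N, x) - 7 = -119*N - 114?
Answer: -15367875151/5584840 ≈ -2751.7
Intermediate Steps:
E(N, x) = -107 - 119*N (E(N, x) = 7 + (-119*N - 114) = 7 + (-114 - 119*N) = -107 - 119*N)
Q = 35113569/5584840 (Q = -12740/(-23392) + 21937/(-107 - 119*(-33)) = -12740*(-1/23392) + 21937/(-107 + 3927) = 3185/5848 + 21937/3820 = 35113569/5584840 ≈ 6.2873)
Q - 1*2758 = 35113569/5584840 - 1*2758 = 35113569/5584840 - 2758 = -15367875151/5584840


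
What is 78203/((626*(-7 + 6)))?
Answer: -78203/626 ≈ -124.92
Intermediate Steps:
78203/((626*(-7 + 6))) = 78203/((626*(-1))) = 78203/(-626) = 78203*(-1/626) = -78203/626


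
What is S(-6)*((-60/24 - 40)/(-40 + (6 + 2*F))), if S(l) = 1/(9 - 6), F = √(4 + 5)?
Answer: 85/168 ≈ 0.50595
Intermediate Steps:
F = 3 (F = √9 = 3)
S(l) = ⅓ (S(l) = 1/3 = ⅓)
S(-6)*((-60/24 - 40)/(-40 + (6 + 2*F))) = ((-60/24 - 40)/(-40 + (6 + 2*3)))/3 = ((-60*1/24 - 40)/(-40 + (6 + 6)))/3 = ((-5/2 - 40)/(-40 + 12))/3 = (-85/2/(-28))/3 = (-85/2*(-1/28))/3 = (⅓)*(85/56) = 85/168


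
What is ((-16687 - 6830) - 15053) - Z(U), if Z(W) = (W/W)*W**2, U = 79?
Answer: -44811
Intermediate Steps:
Z(W) = W**2 (Z(W) = 1*W**2 = W**2)
((-16687 - 6830) - 15053) - Z(U) = ((-16687 - 6830) - 15053) - 1*79**2 = (-23517 - 15053) - 1*6241 = -38570 - 6241 = -44811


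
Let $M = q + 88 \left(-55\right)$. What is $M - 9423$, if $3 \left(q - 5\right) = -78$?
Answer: $-14284$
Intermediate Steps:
$q = -21$ ($q = 5 + \frac{1}{3} \left(-78\right) = 5 - 26 = -21$)
$M = -4861$ ($M = -21 + 88 \left(-55\right) = -21 - 4840 = -4861$)
$M - 9423 = -4861 - 9423 = -14284$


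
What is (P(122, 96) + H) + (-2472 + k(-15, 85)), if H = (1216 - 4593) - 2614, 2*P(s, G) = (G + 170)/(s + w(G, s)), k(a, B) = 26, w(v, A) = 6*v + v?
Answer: -6698845/794 ≈ -8436.8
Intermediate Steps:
w(v, A) = 7*v
P(s, G) = (170 + G)/(2*(s + 7*G)) (P(s, G) = ((G + 170)/(s + 7*G))/2 = ((170 + G)/(s + 7*G))/2 = (170 + G)/(2*(s + 7*G)))
H = -5991 (H = -3377 - 2614 = -5991)
(P(122, 96) + H) + (-2472 + k(-15, 85)) = ((170 + 96)/(2*(122 + 7*96)) - 5991) + (-2472 + 26) = ((½)*266/(122 + 672) - 5991) - 2446 = ((½)*266/794 - 5991) - 2446 = ((½)*(1/794)*266 - 5991) - 2446 = (133/794 - 5991) - 2446 = -4756721/794 - 2446 = -6698845/794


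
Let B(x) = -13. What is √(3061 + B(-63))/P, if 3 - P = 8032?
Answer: -2*√762/8029 ≈ -0.0068762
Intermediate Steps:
P = -8029 (P = 3 - 1*8032 = 3 - 8032 = -8029)
√(3061 + B(-63))/P = √(3061 - 13)/(-8029) = √3048*(-1/8029) = (2*√762)*(-1/8029) = -2*√762/8029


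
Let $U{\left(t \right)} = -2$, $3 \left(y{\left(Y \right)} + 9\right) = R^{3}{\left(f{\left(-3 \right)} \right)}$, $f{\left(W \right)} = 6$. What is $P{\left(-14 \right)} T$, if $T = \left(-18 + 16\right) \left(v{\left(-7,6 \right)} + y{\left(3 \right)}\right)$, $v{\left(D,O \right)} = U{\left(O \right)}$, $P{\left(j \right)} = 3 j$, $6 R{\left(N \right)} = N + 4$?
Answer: $- \frac{21448}{27} \approx -794.37$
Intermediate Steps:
$R{\left(N \right)} = \frac{2}{3} + \frac{N}{6}$ ($R{\left(N \right)} = \frac{N + 4}{6} = \frac{4 + N}{6} = \frac{2}{3} + \frac{N}{6}$)
$y{\left(Y \right)} = - \frac{604}{81}$ ($y{\left(Y \right)} = -9 + \frac{\left(\frac{2}{3} + \frac{1}{6} \cdot 6\right)^{3}}{3} = -9 + \frac{\left(\frac{2}{3} + 1\right)^{3}}{3} = -9 + \frac{\left(\frac{5}{3}\right)^{3}}{3} = -9 + \frac{1}{3} \cdot \frac{125}{27} = -9 + \frac{125}{81} = - \frac{604}{81}$)
$v{\left(D,O \right)} = -2$
$T = \frac{1532}{81}$ ($T = \left(-18 + 16\right) \left(-2 - \frac{604}{81}\right) = \left(-2\right) \left(- \frac{766}{81}\right) = \frac{1532}{81} \approx 18.914$)
$P{\left(-14 \right)} T = 3 \left(-14\right) \frac{1532}{81} = \left(-42\right) \frac{1532}{81} = - \frac{21448}{27}$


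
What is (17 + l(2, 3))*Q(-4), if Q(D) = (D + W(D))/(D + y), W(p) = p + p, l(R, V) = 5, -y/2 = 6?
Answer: 33/2 ≈ 16.500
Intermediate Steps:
y = -12 (y = -2*6 = -12)
W(p) = 2*p
Q(D) = 3*D/(-12 + D) (Q(D) = (D + 2*D)/(D - 12) = (3*D)/(-12 + D) = 3*D/(-12 + D))
(17 + l(2, 3))*Q(-4) = (17 + 5)*(3*(-4)/(-12 - 4)) = 22*(3*(-4)/(-16)) = 22*(3*(-4)*(-1/16)) = 22*(¾) = 33/2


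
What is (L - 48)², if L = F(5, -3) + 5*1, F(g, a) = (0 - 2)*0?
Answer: 1849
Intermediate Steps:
F(g, a) = 0 (F(g, a) = -2*0 = 0)
L = 5 (L = 0 + 5*1 = 0 + 5 = 5)
(L - 48)² = (5 - 48)² = (-43)² = 1849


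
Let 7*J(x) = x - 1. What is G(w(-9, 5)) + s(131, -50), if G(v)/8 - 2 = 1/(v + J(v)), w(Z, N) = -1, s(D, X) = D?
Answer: 1267/9 ≈ 140.78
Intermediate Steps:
J(x) = -⅐ + x/7 (J(x) = (x - 1)/7 = (-1 + x)/7 = -⅐ + x/7)
G(v) = 16 + 8/(-⅐ + 8*v/7) (G(v) = 16 + 8/(v + (-⅐ + v/7)) = 16 + 8/(-⅐ + 8*v/7))
G(w(-9, 5)) + s(131, -50) = 8*(5 + 16*(-1))/(-1 + 8*(-1)) + 131 = 8*(5 - 16)/(-1 - 8) + 131 = 8*(-11)/(-9) + 131 = 8*(-⅑)*(-11) + 131 = 88/9 + 131 = 1267/9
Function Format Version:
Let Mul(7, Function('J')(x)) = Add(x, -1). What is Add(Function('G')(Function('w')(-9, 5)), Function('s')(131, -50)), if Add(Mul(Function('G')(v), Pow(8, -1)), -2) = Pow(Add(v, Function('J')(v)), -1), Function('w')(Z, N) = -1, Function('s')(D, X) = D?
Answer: Rational(1267, 9) ≈ 140.78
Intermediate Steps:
Function('J')(x) = Add(Rational(-1, 7), Mul(Rational(1, 7), x)) (Function('J')(x) = Mul(Rational(1, 7), Add(x, -1)) = Mul(Rational(1, 7), Add(-1, x)) = Add(Rational(-1, 7), Mul(Rational(1, 7), x)))
Function('G')(v) = Add(16, Mul(8, Pow(Add(Rational(-1, 7), Mul(Rational(8, 7), v)), -1))) (Function('G')(v) = Add(16, Mul(8, Pow(Add(v, Add(Rational(-1, 7), Mul(Rational(1, 7), v))), -1))) = Add(16, Mul(8, Pow(Add(Rational(-1, 7), Mul(Rational(8, 7), v)), -1))))
Add(Function('G')(Function('w')(-9, 5)), Function('s')(131, -50)) = Add(Mul(8, Pow(Add(-1, Mul(8, -1)), -1), Add(5, Mul(16, -1))), 131) = Add(Mul(8, Pow(Add(-1, -8), -1), Add(5, -16)), 131) = Add(Mul(8, Pow(-9, -1), -11), 131) = Add(Mul(8, Rational(-1, 9), -11), 131) = Add(Rational(88, 9), 131) = Rational(1267, 9)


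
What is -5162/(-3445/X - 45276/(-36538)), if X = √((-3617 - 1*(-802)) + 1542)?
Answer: -2717685737800572/3961681222080037 + 5935219405735490*I*√1273/3961681222080037 ≈ -0.68599 + 53.453*I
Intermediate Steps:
X = I*√1273 (X = √((-3617 + 802) + 1542) = √(-2815 + 1542) = √(-1273) = I*√1273 ≈ 35.679*I)
-5162/(-3445/X - 45276/(-36538)) = -5162/(-3445*(-I*√1273/1273) - 45276/(-36538)) = -5162/(-(-3445)*I*√1273/1273 - 45276*(-1/36538)) = -5162/(3445*I*√1273/1273 + 22638/18269) = -5162/(22638/18269 + 3445*I*√1273/1273)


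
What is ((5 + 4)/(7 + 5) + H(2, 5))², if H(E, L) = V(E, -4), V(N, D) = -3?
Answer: 81/16 ≈ 5.0625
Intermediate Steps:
H(E, L) = -3
((5 + 4)/(7 + 5) + H(2, 5))² = ((5 + 4)/(7 + 5) - 3)² = (9/12 - 3)² = (9*(1/12) - 3)² = (¾ - 3)² = (-9/4)² = 81/16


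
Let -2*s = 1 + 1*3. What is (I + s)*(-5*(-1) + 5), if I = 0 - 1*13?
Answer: -150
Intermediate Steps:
I = -13 (I = 0 - 13 = -13)
s = -2 (s = -(1 + 1*3)/2 = -(1 + 3)/2 = -½*4 = -2)
(I + s)*(-5*(-1) + 5) = (-13 - 2)*(-5*(-1) + 5) = -15*(5 + 5) = -15*10 = -150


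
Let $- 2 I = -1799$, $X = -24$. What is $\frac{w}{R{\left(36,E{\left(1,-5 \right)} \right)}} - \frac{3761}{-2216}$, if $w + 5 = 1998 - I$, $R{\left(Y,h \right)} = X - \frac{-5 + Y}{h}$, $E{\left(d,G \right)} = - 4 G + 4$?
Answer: $- \frac{55873777}{1345112} \approx -41.538$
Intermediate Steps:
$I = \frac{1799}{2}$ ($I = \left(- \frac{1}{2}\right) \left(-1799\right) = \frac{1799}{2} \approx 899.5$)
$E{\left(d,G \right)} = 4 - 4 G$
$R{\left(Y,h \right)} = -24 - \frac{-5 + Y}{h}$
$w = \frac{2187}{2}$ ($w = -5 + \left(1998 - \frac{1799}{2}\right) = -5 + \frac{2197}{2} = \frac{2187}{2} \approx 1093.5$)
$\frac{w}{R{\left(36,E{\left(1,-5 \right)} \right)}} - \frac{3761}{-2216} = \frac{2187}{2 \frac{5 - 36 - 24 \left(4 - -20\right)}{4 - -20}} - \frac{3761}{-2216} = \frac{2187}{2 \frac{5 - 36 - 24 \left(4 + 20\right)}{4 + 20}} - - \frac{3761}{2216} = \frac{2187}{2 \frac{5 - 36 - 576}{24}} + \frac{3761}{2216} = \frac{2187}{2 \cdot \frac{1}{24} \left(-607\right)} + \frac{3761}{2216} = \frac{2187}{2 \left(- \frac{607}{24}\right)} + \frac{3761}{2216} = \frac{2187}{2} \left(- \frac{24}{607}\right) + \frac{3761}{2216} = - \frac{26244}{607} + \frac{3761}{2216} = - \frac{55873777}{1345112}$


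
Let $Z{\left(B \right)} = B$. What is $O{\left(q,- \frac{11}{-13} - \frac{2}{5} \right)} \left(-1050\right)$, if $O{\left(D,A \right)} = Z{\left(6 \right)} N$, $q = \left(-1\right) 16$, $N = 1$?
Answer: $-6300$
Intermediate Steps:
$q = -16$
$O{\left(D,A \right)} = 6$ ($O{\left(D,A \right)} = 6 \cdot 1 = 6$)
$O{\left(q,- \frac{11}{-13} - \frac{2}{5} \right)} \left(-1050\right) = 6 \left(-1050\right) = -6300$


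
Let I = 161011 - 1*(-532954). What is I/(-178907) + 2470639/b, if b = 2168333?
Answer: -1062732598772/387929952031 ≈ -2.7395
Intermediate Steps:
I = 693965 (I = 161011 + 532954 = 693965)
I/(-178907) + 2470639/b = 693965/(-178907) + 2470639/2168333 = 693965*(-1/178907) + 2470639*(1/2168333) = -693965/178907 + 2470639/2168333 = -1062732598772/387929952031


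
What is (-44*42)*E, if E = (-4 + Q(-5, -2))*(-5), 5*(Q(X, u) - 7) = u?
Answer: 24024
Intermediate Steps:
Q(X, u) = 7 + u/5
E = -13 (E = (-4 + (7 + (1/5)*(-2)))*(-5) = (-4 + (7 - 2/5))*(-5) = (-4 + 33/5)*(-5) = (13/5)*(-5) = -13)
(-44*42)*E = -44*42*(-13) = -1848*(-13) = 24024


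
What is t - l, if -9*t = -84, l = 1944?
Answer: -5804/3 ≈ -1934.7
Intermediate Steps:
t = 28/3 (t = -⅑*(-84) = 28/3 ≈ 9.3333)
t - l = 28/3 - 1*1944 = 28/3 - 1944 = -5804/3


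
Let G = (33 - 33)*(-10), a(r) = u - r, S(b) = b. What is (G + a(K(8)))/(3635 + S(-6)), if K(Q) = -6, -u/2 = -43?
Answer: 92/3629 ≈ 0.025351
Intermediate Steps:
u = 86 (u = -2*(-43) = 86)
a(r) = 86 - r
G = 0 (G = 0*(-10) = 0)
(G + a(K(8)))/(3635 + S(-6)) = (0 + (86 - 1*(-6)))/(3635 - 6) = (0 + (86 + 6))/3629 = (0 + 92)*(1/3629) = 92*(1/3629) = 92/3629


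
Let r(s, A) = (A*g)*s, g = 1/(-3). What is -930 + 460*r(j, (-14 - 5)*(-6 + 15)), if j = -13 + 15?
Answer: 51510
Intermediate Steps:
g = -⅓ ≈ -0.33333
j = 2
r(s, A) = -A*s/3 (r(s, A) = (A*(-⅓))*s = (-A/3)*s = -A*s/3)
-930 + 460*r(j, (-14 - 5)*(-6 + 15)) = -930 + 460*(-⅓*(-14 - 5)*(-6 + 15)*2) = -930 + 460*(-⅓*(-19*9)*2) = -930 + 460*(-⅓*(-171)*2) = -930 + 460*114 = -930 + 52440 = 51510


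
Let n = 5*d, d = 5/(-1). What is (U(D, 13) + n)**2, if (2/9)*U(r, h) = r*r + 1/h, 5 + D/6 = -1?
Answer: 22798282081/676 ≈ 3.3725e+7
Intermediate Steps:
D = -36 (D = -30 + 6*(-1) = -30 - 6 = -36)
d = -5 (d = 5*(-1) = -5)
U(r, h) = 9/(2*h) + 9*r**2/2 (U(r, h) = 9*(r*r + 1/h)/2 = 9*(r**2 + 1/h)/2 = 9*(1/h + r**2)/2 = 9/(2*h) + 9*r**2/2)
n = -25 (n = 5*(-5) = -25)
(U(D, 13) + n)**2 = ((9/2)*(1 + 13*(-36)**2)/13 - 25)**2 = ((9/2)*(1/13)*(1 + 13*1296) - 25)**2 = ((9/2)*(1/13)*(1 + 16848) - 25)**2 = ((9/2)*(1/13)*16849 - 25)**2 = (151641/26 - 25)**2 = (150991/26)**2 = 22798282081/676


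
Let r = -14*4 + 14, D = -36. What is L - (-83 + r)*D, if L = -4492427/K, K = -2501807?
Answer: -11253639073/2501807 ≈ -4498.2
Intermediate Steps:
r = -42 (r = -56 + 14 = -42)
L = 4492427/2501807 (L = -4492427/(-2501807) = -4492427*(-1/2501807) = 4492427/2501807 ≈ 1.7957)
L - (-83 + r)*D = 4492427/2501807 - (-83 - 42)*(-36) = 4492427/2501807 - (-125)*(-36) = 4492427/2501807 - 1*4500 = 4492427/2501807 - 4500 = -11253639073/2501807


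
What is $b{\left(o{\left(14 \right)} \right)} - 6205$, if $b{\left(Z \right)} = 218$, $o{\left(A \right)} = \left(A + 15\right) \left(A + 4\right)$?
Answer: $-5987$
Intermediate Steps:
$o{\left(A \right)} = \left(4 + A\right) \left(15 + A\right)$ ($o{\left(A \right)} = \left(15 + A\right) \left(4 + A\right) = \left(4 + A\right) \left(15 + A\right)$)
$b{\left(o{\left(14 \right)} \right)} - 6205 = 218 - 6205 = -5987$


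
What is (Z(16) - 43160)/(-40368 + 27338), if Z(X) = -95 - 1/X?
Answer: 692081/208480 ≈ 3.3197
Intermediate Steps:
(Z(16) - 43160)/(-40368 + 27338) = ((-95 - 1/16) - 43160)/(-40368 + 27338) = ((-95 - 1*1/16) - 43160)/(-13030) = ((-95 - 1/16) - 43160)*(-1/13030) = (-1521/16 - 43160)*(-1/13030) = -692081/16*(-1/13030) = 692081/208480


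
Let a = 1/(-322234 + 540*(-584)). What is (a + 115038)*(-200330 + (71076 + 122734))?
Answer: -239112975741460/318797 ≈ -7.5005e+8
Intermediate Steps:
a = -1/637594 (a = 1/(-322234 - 315360) = 1/(-637594) = -1/637594 ≈ -1.5684e-6)
(a + 115038)*(-200330 + (71076 + 122734)) = (-1/637594 + 115038)*(-200330 + (71076 + 122734)) = 73347538571*(-200330 + 193810)/637594 = (73347538571/637594)*(-6520) = -239112975741460/318797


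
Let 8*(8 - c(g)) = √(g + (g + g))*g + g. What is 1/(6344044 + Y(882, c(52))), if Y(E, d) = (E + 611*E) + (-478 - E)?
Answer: 1/6882468 ≈ 1.4530e-7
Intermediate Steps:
c(g) = 8 - g/8 - √3*g^(3/2)/8 (c(g) = 8 - (√(g + (g + g))*g + g)/8 = 8 - (√(g + 2*g)*g + g)/8 = 8 - (√(3*g)*g + g)/8 = 8 - ((√3*√g)*g + g)/8 = 8 - (√3*g^(3/2) + g)/8 = 8 - (g + √3*g^(3/2))/8 = 8 + (-g/8 - √3*g^(3/2)/8) = 8 - g/8 - √3*g^(3/2)/8)
Y(E, d) = -478 + 611*E (Y(E, d) = 612*E + (-478 - E) = -478 + 611*E)
1/(6344044 + Y(882, c(52))) = 1/(6344044 + (-478 + 611*882)) = 1/(6344044 + (-478 + 538902)) = 1/(6344044 + 538424) = 1/6882468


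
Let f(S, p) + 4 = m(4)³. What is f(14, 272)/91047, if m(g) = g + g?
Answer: 508/91047 ≈ 0.0055795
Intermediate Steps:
m(g) = 2*g
f(S, p) = 508 (f(S, p) = -4 + (2*4)³ = -4 + 8³ = -4 + 512 = 508)
f(14, 272)/91047 = 508/91047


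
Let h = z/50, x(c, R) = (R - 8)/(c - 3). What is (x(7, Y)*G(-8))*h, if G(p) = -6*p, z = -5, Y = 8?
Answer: 0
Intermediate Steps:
x(c, R) = (-8 + R)/(-3 + c)
h = -1/10 (h = -5/50 = -5*1/50 = -1/10 ≈ -0.10000)
(x(7, Y)*G(-8))*h = (((-8 + 8)/(-3 + 7))*(-6*(-8)))*(-1/10) = ((0/4)*48)*(-1/10) = (((1/4)*0)*48)*(-1/10) = (0*48)*(-1/10) = 0*(-1/10) = 0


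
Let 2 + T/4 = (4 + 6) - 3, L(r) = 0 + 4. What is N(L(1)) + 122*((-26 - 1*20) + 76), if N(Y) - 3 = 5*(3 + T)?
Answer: 3778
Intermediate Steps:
L(r) = 4
T = 20 (T = -8 + 4*((4 + 6) - 3) = -8 + 4*(10 - 3) = -8 + 4*7 = -8 + 28 = 20)
N(Y) = 118 (N(Y) = 3 + 5*(3 + 20) = 3 + 5*23 = 3 + 115 = 118)
N(L(1)) + 122*((-26 - 1*20) + 76) = 118 + 122*((-26 - 1*20) + 76) = 118 + 122*((-26 - 20) + 76) = 118 + 122*(-46 + 76) = 118 + 122*30 = 118 + 3660 = 3778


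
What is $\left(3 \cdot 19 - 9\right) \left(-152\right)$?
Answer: $-7296$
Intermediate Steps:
$\left(3 \cdot 19 - 9\right) \left(-152\right) = \left(57 - 9\right) \left(-152\right) = 48 \left(-152\right) = -7296$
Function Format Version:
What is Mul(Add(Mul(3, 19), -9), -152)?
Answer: -7296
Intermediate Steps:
Mul(Add(Mul(3, 19), -9), -152) = Mul(Add(57, -9), -152) = Mul(48, -152) = -7296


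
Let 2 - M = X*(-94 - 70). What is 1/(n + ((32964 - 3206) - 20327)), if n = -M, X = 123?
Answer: -1/10743 ≈ -9.3084e-5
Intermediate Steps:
M = 20174 (M = 2 - 123*(-94 - 70) = 2 - 123*(-164) = 2 - 1*(-20172) = 2 + 20172 = 20174)
n = -20174 (n = -1*20174 = -20174)
1/(n + ((32964 - 3206) - 20327)) = 1/(-20174 + ((32964 - 3206) - 20327)) = 1/(-20174 + (29758 - 20327)) = 1/(-20174 + 9431) = 1/(-10743) = -1/10743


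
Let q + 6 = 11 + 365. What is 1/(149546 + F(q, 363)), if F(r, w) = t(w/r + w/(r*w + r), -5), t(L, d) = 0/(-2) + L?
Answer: 26936/4028197555 ≈ 6.6869e-6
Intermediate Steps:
t(L, d) = L (t(L, d) = 0*(-½) + L = 0 + L = L)
q = 370 (q = -6 + (11 + 365) = -6 + 376 = 370)
F(r, w) = w/r + w/(r + r*w) (F(r, w) = w/r + w/(r*w + r) = w/r + w/(r + r*w))
1/(149546 + F(q, 363)) = 1/(149546 + 363*(2 + 363)/(370*(1 + 363))) = 1/(149546 + 363*(1/370)*365/364) = 1/(149546 + 363*(1/370)*(1/364)*365) = 1/(149546 + 26499/26936) = 1/(4028197555/26936) = 26936/4028197555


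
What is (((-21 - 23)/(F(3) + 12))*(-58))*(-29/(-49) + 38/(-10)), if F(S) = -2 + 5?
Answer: -668624/1225 ≈ -545.82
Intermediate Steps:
F(S) = 3
(((-21 - 23)/(F(3) + 12))*(-58))*(-29/(-49) + 38/(-10)) = (((-21 - 23)/(3 + 12))*(-58))*(-29/(-49) + 38/(-10)) = (-44/15*(-58))*(-29*(-1/49) + 38*(-⅒)) = (-44*1/15*(-58))*(29/49 - 19/5) = -44/15*(-58)*(-786/245) = (2552/15)*(-786/245) = -668624/1225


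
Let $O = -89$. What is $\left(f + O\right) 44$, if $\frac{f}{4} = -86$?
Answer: $-19052$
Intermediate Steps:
$f = -344$ ($f = 4 \left(-86\right) = -344$)
$\left(f + O\right) 44 = \left(-344 - 89\right) 44 = \left(-433\right) 44 = -19052$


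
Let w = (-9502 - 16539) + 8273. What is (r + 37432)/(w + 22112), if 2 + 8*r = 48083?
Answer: 347537/34752 ≈ 10.000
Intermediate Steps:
r = 48081/8 (r = -¼ + (⅛)*48083 = -¼ + 48083/8 = 48081/8 ≈ 6010.1)
w = -17768 (w = -26041 + 8273 = -17768)
(r + 37432)/(w + 22112) = (48081/8 + 37432)/(-17768 + 22112) = (347537/8)/4344 = (347537/8)*(1/4344) = 347537/34752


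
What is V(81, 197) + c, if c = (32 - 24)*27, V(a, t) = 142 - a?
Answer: 277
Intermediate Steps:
c = 216 (c = 8*27 = 216)
V(81, 197) + c = (142 - 1*81) + 216 = (142 - 81) + 216 = 61 + 216 = 277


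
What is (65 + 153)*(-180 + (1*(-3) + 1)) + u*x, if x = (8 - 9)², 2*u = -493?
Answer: -79845/2 ≈ -39923.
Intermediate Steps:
u = -493/2 (u = (½)*(-493) = -493/2 ≈ -246.50)
x = 1 (x = (-1)² = 1)
(65 + 153)*(-180 + (1*(-3) + 1)) + u*x = (65 + 153)*(-180 + (1*(-3) + 1)) - 493/2*1 = 218*(-180 + (-3 + 1)) - 493/2 = 218*(-180 - 2) - 493/2 = 218*(-182) - 493/2 = -39676 - 493/2 = -79845/2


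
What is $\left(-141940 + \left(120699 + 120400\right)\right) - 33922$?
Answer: $65237$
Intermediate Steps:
$\left(-141940 + \left(120699 + 120400\right)\right) - 33922 = \left(-141940 + 241099\right) - 33922 = 99159 - 33922 = 65237$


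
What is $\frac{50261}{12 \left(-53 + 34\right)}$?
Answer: $- \frac{50261}{228} \approx -220.44$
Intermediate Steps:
$\frac{50261}{12 \left(-53 + 34\right)} = \frac{50261}{12 \left(-19\right)} = \frac{50261}{-228} = 50261 \left(- \frac{1}{228}\right) = - \frac{50261}{228}$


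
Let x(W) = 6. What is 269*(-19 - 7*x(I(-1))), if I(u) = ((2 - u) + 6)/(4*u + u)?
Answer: -16409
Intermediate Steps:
I(u) = (8 - u)/(5*u) (I(u) = (8 - u)/((5*u)) = (8 - u)*(1/(5*u)) = (8 - u)/(5*u))
269*(-19 - 7*x(I(-1))) = 269*(-19 - 7*6) = 269*(-19 - 42) = 269*(-61) = -16409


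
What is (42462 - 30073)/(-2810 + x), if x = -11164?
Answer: -12389/13974 ≈ -0.88657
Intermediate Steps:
(42462 - 30073)/(-2810 + x) = (42462 - 30073)/(-2810 - 11164) = 12389/(-13974) = 12389*(-1/13974) = -12389/13974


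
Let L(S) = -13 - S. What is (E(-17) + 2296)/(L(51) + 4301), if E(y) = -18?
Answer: 2278/4237 ≈ 0.53764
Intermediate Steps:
(E(-17) + 2296)/(L(51) + 4301) = (-18 + 2296)/((-13 - 1*51) + 4301) = 2278/((-13 - 51) + 4301) = 2278/(-64 + 4301) = 2278/4237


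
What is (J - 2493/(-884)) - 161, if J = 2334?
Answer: 1923425/884 ≈ 2175.8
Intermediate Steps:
(J - 2493/(-884)) - 161 = (2334 - 2493/(-884)) - 161 = (2334 - 2493*(-1/884)) - 161 = (2334 + 2493/884) - 161 = 2065749/884 - 161 = 1923425/884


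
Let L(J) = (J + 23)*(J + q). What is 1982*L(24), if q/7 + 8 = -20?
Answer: -16022488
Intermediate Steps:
q = -196 (q = -56 + 7*(-20) = -56 - 140 = -196)
L(J) = (-196 + J)*(23 + J) (L(J) = (J + 23)*(J - 196) = (23 + J)*(-196 + J) = (-196 + J)*(23 + J))
1982*L(24) = 1982*(-4508 + 24² - 173*24) = 1982*(-4508 + 576 - 4152) = 1982*(-8084) = -16022488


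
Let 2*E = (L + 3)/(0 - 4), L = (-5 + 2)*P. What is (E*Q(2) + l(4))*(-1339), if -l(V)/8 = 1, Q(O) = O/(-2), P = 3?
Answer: 46865/4 ≈ 11716.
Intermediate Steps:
Q(O) = -O/2 (Q(O) = O*(-1/2) = -O/2)
L = -9 (L = (-5 + 2)*3 = -3*3 = -9)
l(V) = -8 (l(V) = -8*1 = -8)
E = 3/4 (E = ((-9 + 3)/(0 - 4))/2 = (-6/(-4))/2 = (-6*(-1/4))/2 = (1/2)*(3/2) = 3/4 ≈ 0.75000)
(E*Q(2) + l(4))*(-1339) = (3*(-1/2*2)/4 - 8)*(-1339) = ((3/4)*(-1) - 8)*(-1339) = (-3/4 - 8)*(-1339) = -35/4*(-1339) = 46865/4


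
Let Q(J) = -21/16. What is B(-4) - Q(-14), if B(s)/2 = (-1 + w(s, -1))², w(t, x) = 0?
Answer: 53/16 ≈ 3.3125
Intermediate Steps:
Q(J) = -21/16 (Q(J) = -21*1/16 = -21/16)
B(s) = 2 (B(s) = 2*(-1 + 0)² = 2*(-1)² = 2*1 = 2)
B(-4) - Q(-14) = 2 - 1*(-21/16) = 2 + 21/16 = 53/16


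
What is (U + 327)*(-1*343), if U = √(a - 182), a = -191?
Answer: -112161 - 343*I*√373 ≈ -1.1216e+5 - 6624.4*I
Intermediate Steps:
U = I*√373 (U = √(-191 - 182) = √(-373) = I*√373 ≈ 19.313*I)
(U + 327)*(-1*343) = (I*√373 + 327)*(-1*343) = (327 + I*√373)*(-343) = -112161 - 343*I*√373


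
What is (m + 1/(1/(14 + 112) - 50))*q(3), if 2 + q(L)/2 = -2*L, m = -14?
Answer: 1412992/6299 ≈ 224.32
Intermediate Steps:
q(L) = -4 - 4*L (q(L) = -4 + 2*(-2*L) = -4 - 4*L)
(m + 1/(1/(14 + 112) - 50))*q(3) = (-14 + 1/(1/(14 + 112) - 50))*(-4 - 4*3) = (-14 + 1/(1/126 - 50))*(-4 - 12) = (-14 + 1/(1/126 - 50))*(-16) = (-14 + 1/(-6299/126))*(-16) = (-14 - 126/6299)*(-16) = -88312/6299*(-16) = 1412992/6299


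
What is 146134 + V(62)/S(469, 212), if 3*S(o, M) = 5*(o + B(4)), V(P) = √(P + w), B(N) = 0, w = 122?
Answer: 146134 + 6*√46/2345 ≈ 1.4613e+5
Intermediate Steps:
V(P) = √(122 + P) (V(P) = √(P + 122) = √(122 + P))
S(o, M) = 5*o/3 (S(o, M) = (5*(o + 0))/3 = (5*o)/3 = 5*o/3)
146134 + V(62)/S(469, 212) = 146134 + √(122 + 62)/(((5/3)*469)) = 146134 + √184/(2345/3) = 146134 + (2*√46)*(3/2345) = 146134 + 6*√46/2345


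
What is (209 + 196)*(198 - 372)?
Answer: -70470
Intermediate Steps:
(209 + 196)*(198 - 372) = 405*(-174) = -70470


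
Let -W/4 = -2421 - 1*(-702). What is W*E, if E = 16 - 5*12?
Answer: -302544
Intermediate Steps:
E = -44 (E = 16 - 60 = -44)
W = 6876 (W = -4*(-2421 - 1*(-702)) = -4*(-2421 + 702) = -4*(-1719) = 6876)
W*E = 6876*(-44) = -302544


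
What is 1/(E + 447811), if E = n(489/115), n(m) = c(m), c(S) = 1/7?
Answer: 7/3134678 ≈ 2.2331e-6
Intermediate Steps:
c(S) = ⅐
n(m) = ⅐
E = ⅐ ≈ 0.14286
1/(E + 447811) = 1/(⅐ + 447811) = 1/(3134678/7) = 7/3134678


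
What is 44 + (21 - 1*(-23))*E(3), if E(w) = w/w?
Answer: 88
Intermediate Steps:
E(w) = 1
44 + (21 - 1*(-23))*E(3) = 44 + (21 - 1*(-23))*1 = 44 + (21 + 23)*1 = 44 + 44*1 = 44 + 44 = 88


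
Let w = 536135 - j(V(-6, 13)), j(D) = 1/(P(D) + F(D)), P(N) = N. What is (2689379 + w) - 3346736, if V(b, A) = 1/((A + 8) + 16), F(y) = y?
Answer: -242481/2 ≈ -1.2124e+5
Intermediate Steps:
V(b, A) = 1/(24 + A) (V(b, A) = 1/((8 + A) + 16) = 1/(24 + A))
j(D) = 1/(2*D) (j(D) = 1/(D + D) = 1/(2*D))
w = 1072233/2 (w = 536135 - 1/(2*(1/(24 + 13))) = 536135 - 1/(2*(1/37)) = 536135 - 1/(2*1/37) = 536135 - 37/2 = 1072233/2 ≈ 5.3612e+5)
(2689379 + w) - 3346736 = (2689379 + 1072233/2) - 3346736 = 6450991/2 - 3346736 = -242481/2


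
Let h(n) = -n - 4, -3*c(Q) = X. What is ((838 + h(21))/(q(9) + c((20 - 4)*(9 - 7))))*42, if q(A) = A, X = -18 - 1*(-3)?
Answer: 2439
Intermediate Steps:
X = -15 (X = -18 + 3 = -15)
c(Q) = 5 (c(Q) = -⅓*(-15) = 5)
h(n) = -4 - n
((838 + h(21))/(q(9) + c((20 - 4)*(9 - 7))))*42 = ((838 + (-4 - 1*21))/(9 + 5))*42 = ((838 + (-4 - 21))/14)*42 = ((838 - 25)*(1/14))*42 = (813*(1/14))*42 = (813/14)*42 = 2439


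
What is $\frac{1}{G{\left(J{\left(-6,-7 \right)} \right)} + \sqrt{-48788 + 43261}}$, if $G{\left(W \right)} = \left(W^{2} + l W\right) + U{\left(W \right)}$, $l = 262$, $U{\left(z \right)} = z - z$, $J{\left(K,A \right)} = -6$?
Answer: $- \frac{1536}{2364823} - \frac{i \sqrt{5527}}{2364823} \approx -0.00064952 - 3.1437 \cdot 10^{-5} i$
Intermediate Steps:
$U{\left(z \right)} = 0$
$G{\left(W \right)} = W^{2} + 262 W$ ($G{\left(W \right)} = \left(W^{2} + 262 W\right) + 0 = W^{2} + 262 W$)
$\frac{1}{G{\left(J{\left(-6,-7 \right)} \right)} + \sqrt{-48788 + 43261}} = \frac{1}{- 6 \left(262 - 6\right) + \sqrt{-48788 + 43261}} = \frac{1}{\left(-6\right) 256 + \sqrt{-5527}} = \frac{1}{-1536 + i \sqrt{5527}}$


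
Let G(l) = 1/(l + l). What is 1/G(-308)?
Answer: -616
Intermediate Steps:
G(l) = 1/(2*l)
1/G(-308) = 1/((1/2)/(-308)) = 1/((1/2)*(-1/308)) = 1/(-1/616) = -616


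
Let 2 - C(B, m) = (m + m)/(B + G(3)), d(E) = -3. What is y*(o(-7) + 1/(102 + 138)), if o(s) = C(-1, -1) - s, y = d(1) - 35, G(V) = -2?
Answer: -12673/40 ≈ -316.83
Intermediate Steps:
C(B, m) = 2 - 2*m/(-2 + B) (C(B, m) = 2 - (m + m)/(B - 2) = 2 - 2*m/(-2 + B))
y = -38 (y = -3 - 35 = -38)
o(s) = 4/3 - s (o(s) = 2*(-2 - 1 - 1*(-1))/(-2 - 1) - s = 2*(-2 - 1 + 1)/(-3) - s = 2*(-1/3)*(-2) - s = 4/3 - s)
y*(o(-7) + 1/(102 + 138)) = -38*((4/3 - 1*(-7)) + 1/(102 + 138)) = -38*((4/3 + 7) + 1/240) = -38*(25/3 + 1/240) = -38*667/80 = -12673/40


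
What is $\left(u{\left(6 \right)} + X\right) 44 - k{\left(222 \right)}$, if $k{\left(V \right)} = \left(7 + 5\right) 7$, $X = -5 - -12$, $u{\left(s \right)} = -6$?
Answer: $-40$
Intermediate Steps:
$X = 7$ ($X = -5 + 12 = 7$)
$k{\left(V \right)} = 84$ ($k{\left(V \right)} = 12 \cdot 7 = 84$)
$\left(u{\left(6 \right)} + X\right) 44 - k{\left(222 \right)} = \left(-6 + 7\right) 44 - 84 = 1 \cdot 44 - 84 = 44 - 84 = -40$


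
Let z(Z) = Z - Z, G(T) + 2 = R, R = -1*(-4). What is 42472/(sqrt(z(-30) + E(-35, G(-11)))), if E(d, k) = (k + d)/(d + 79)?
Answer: -84944*I*sqrt(3)/3 ≈ -49042.0*I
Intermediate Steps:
R = 4
G(T) = 2 (G(T) = -2 + 4 = 2)
z(Z) = 0
E(d, k) = (d + k)/(79 + d)
42472/(sqrt(z(-30) + E(-35, G(-11)))) = 42472/(sqrt(0 + (-35 + 2)/(79 - 35))) = 42472/(sqrt(0 - 33/44)) = 42472/(sqrt(0 + (1/44)*(-33))) = 42472/(sqrt(0 - 3/4)) = 42472/(sqrt(-3/4)) = 42472/((I*sqrt(3)/2)) = 42472*(-2*I*sqrt(3)/3) = -84944*I*sqrt(3)/3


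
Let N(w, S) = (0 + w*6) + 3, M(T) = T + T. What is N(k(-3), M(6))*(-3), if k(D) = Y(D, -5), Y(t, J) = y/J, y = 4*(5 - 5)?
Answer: -9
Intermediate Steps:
y = 0 (y = 4*0 = 0)
Y(t, J) = 0 (Y(t, J) = 0/J = 0)
k(D) = 0
M(T) = 2*T
N(w, S) = 3 + 6*w (N(w, S) = (0 + 6*w) + 3 = 6*w + 3 = 3 + 6*w)
N(k(-3), M(6))*(-3) = (3 + 6*0)*(-3) = (3 + 0)*(-3) = 3*(-3) = -9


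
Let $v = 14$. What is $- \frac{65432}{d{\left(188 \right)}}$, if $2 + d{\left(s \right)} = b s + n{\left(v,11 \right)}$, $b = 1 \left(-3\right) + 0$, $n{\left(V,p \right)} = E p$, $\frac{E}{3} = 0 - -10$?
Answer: $\frac{16358}{59} \approx 277.25$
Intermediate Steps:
$E = 30$ ($E = 3 \left(0 - -10\right) = 3 \left(0 + 10\right) = 3 \cdot 10 = 30$)
$n{\left(V,p \right)} = 30 p$
$b = -3$ ($b = -3 + 0 = -3$)
$d{\left(s \right)} = 328 - 3 s$ ($d{\left(s \right)} = -2 - \left(-330 + 3 s\right) = 328 - 3 s$)
$- \frac{65432}{d{\left(188 \right)}} = - \frac{65432}{328 - 564} = - \frac{65432}{-236} = \left(-65432\right) \left(- \frac{1}{236}\right) = \frac{16358}{59}$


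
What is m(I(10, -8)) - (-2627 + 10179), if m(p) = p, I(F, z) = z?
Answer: -7560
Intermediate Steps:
m(I(10, -8)) - (-2627 + 10179) = -8 - (-2627 + 10179) = -8 - 1*7552 = -8 - 7552 = -7560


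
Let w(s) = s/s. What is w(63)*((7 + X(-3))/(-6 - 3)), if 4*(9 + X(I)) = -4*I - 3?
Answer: -1/36 ≈ -0.027778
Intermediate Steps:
X(I) = -39/4 - I (X(I) = -9 + (-4*I - 3)/4 = -9 + (-3 - 4*I)/4 = -9 + (-¾ - I) = -39/4 - I)
w(s) = 1
w(63)*((7 + X(-3))/(-6 - 3)) = 1*((7 + (-39/4 - 1*(-3)))/(-6 - 3)) = 1*((7 + (-39/4 + 3))/(-9)) = 1*((7 - 27/4)*(-⅑)) = 1*((¼)*(-⅑)) = 1*(-1/36) = -1/36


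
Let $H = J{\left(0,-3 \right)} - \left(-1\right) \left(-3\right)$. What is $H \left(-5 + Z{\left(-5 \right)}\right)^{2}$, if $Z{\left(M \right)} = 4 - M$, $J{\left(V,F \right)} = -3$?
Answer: $-96$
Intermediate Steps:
$H = -6$ ($H = -3 - \left(-1\right) \left(-3\right) = -3 - 3 = -6$)
$H \left(-5 + Z{\left(-5 \right)}\right)^{2} = - 6 \left(-5 + \left(4 - -5\right)\right)^{2} = - 6 \left(-5 + \left(4 + 5\right)\right)^{2} = - 6 \left(-5 + 9\right)^{2} = - 6 \cdot 4^{2} = \left(-6\right) 16 = -96$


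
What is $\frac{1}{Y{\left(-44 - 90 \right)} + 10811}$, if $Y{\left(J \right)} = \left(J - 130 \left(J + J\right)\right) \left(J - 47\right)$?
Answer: $- \frac{1}{6270975} \approx -1.5946 \cdot 10^{-7}$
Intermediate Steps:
$Y{\left(J \right)} = - 259 J \left(-47 + J\right)$ ($Y{\left(J \right)} = \left(J - 130 \cdot 2 J\right) \left(-47 + J\right) = \left(J - 260 J\right) \left(-47 + J\right) = - 259 J \left(-47 + J\right)$)
$\frac{1}{Y{\left(-44 - 90 \right)} + 10811} = \frac{1}{259 \left(-44 - 90\right) \left(47 - \left(-44 - 90\right)\right) + 10811} = \frac{1}{259 \left(-134\right) \left(47 - -134\right) + 10811} = \frac{1}{259 \left(-134\right) \left(47 + 134\right) + 10811} = \frac{1}{259 \left(-134\right) 181 + 10811} = \frac{1}{-6281786 + 10811} = \frac{1}{-6270975} = - \frac{1}{6270975}$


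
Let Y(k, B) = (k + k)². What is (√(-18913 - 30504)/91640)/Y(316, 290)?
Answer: I*√49417/36603215360 ≈ 6.0732e-9*I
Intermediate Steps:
Y(k, B) = 4*k² (Y(k, B) = (2*k)² = 4*k²)
(√(-18913 - 30504)/91640)/Y(316, 290) = (√(-18913 - 30504)/91640)/((4*316²)) = (√(-49417)*(1/91640))/((4*99856)) = ((I*√49417)*(1/91640))/399424 = (I*√49417/91640)*(1/399424) = I*√49417/36603215360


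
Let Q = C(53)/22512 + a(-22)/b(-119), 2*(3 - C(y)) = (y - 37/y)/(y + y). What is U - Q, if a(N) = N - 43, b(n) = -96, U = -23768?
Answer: -3006082031321/126472416 ≈ -23769.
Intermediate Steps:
C(y) = 3 - (y - 37/y)/(4*y) (C(y) = 3 - (y - 37/y)/(2*(y + y)) = 3 - (y - 37/y)/(2*(2*y)) = 3 - (y - 37/y)*1/(2*y)/2 = 3 - (y - 37/y)/(4*y))
a(N) = -43 + N
Q = 85647833/126472416 (Q = (11/4 + (37/4)/53**2)/22512 + (-43 - 22)/(-96) = (11/4 + (37/4)*(1/2809))*(1/22512) - 65*(-1/96) = (11/4 + 37/11236)*(1/22512) + 65/96 = (7734/2809)*(1/22512) + 65/96 = 1289/10539368 + 65/96 = 85647833/126472416 ≈ 0.67721)
U - Q = -23768 - 1*85647833/126472416 = -23768 - 85647833/126472416 = -3006082031321/126472416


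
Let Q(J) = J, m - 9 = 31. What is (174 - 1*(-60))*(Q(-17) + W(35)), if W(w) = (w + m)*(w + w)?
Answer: 1224522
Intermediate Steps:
m = 40 (m = 9 + 31 = 40)
W(w) = 2*w*(40 + w) (W(w) = (w + 40)*(w + w) = (40 + w)*(2*w) = 2*w*(40 + w))
(174 - 1*(-60))*(Q(-17) + W(35)) = (174 - 1*(-60))*(-17 + 2*35*(40 + 35)) = (174 + 60)*(-17 + 2*35*75) = 234*(-17 + 5250) = 234*5233 = 1224522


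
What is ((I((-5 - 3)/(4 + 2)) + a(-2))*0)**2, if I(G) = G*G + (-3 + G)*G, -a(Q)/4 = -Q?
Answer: 0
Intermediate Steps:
a(Q) = 4*Q (a(Q) = -(-4)*Q = 4*Q)
I(G) = G**2 + G*(-3 + G)
((I((-5 - 3)/(4 + 2)) + a(-2))*0)**2 = ((((-5 - 3)/(4 + 2))*(-3 + 2*((-5 - 3)/(4 + 2))) + 4*(-2))*0)**2 = (((-8/6)*(-3 + 2*(-8/6)) - 8)*0)**2 = (((-8*1/6)*(-3 + 2*(-8*1/6)) - 8)*0)**2 = ((-4*(-3 + 2*(-4/3))/3 - 8)*0)**2 = ((-4*(-3 - 8/3)/3 - 8)*0)**2 = ((-4/3*(-17/3) - 8)*0)**2 = ((68/9 - 8)*0)**2 = (-4/9*0)**2 = 0**2 = 0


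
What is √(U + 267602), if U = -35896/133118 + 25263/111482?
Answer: 3*√33409792255195806706126/1060018634 ≈ 517.30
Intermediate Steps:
U = -45628417/1060018634 (U = -35896*1/133118 + 25263*(1/111482) = -17948/66559 + 3609/15926 = -45628417/1060018634 ≈ -0.043045)
√(U + 267602) = √(-45628417/1060018634 + 267602) = √(283663060867251/1060018634) = 3*√33409792255195806706126/1060018634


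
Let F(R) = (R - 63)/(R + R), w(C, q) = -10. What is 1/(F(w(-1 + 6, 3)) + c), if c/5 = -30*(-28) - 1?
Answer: 20/83973 ≈ 0.00023817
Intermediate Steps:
F(R) = (-63 + R)/(2*R) (F(R) = (-63 + R)/((2*R)) = (-63 + R)*(1/(2*R)) = (-63 + R)/(2*R))
c = 4195 (c = 5*(-30*(-28) - 1) = 5*(840 - 1) = 5*839 = 4195)
1/(F(w(-1 + 6, 3)) + c) = 1/((1/2)*(-63 - 10)/(-10) + 4195) = 1/((1/2)*(-1/10)*(-73) + 4195) = 1/(73/20 + 4195) = 1/(83973/20) = 20/83973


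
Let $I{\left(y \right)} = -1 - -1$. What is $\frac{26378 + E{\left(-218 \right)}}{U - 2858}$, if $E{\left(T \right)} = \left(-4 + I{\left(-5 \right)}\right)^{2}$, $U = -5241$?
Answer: $- \frac{26394}{8099} \approx -3.2589$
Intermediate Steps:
$I{\left(y \right)} = 0$ ($I{\left(y \right)} = -1 + 1 = 0$)
$E{\left(T \right)} = 16$ ($E{\left(T \right)} = \left(-4 + 0\right)^{2} = \left(-4\right)^{2} = 16$)
$\frac{26378 + E{\left(-218 \right)}}{U - 2858} = \frac{26378 + 16}{-5241 - 2858} = \frac{26394}{-8099} = 26394 \left(- \frac{1}{8099}\right) = - \frac{26394}{8099}$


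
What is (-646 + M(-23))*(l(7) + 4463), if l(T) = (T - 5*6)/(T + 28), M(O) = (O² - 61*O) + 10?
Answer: 202411872/35 ≈ 5.7832e+6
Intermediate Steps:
M(O) = 10 + O² - 61*O
l(T) = (-30 + T)/(28 + T) (l(T) = (T - 30)/(28 + T) = (-30 + T)/(28 + T))
(-646 + M(-23))*(l(7) + 4463) = (-646 + (10 + (-23)² - 61*(-23)))*((-30 + 7)/(28 + 7) + 4463) = (-646 + (10 + 529 + 1403))*(-23/35 + 4463) = (-646 + 1942)*((1/35)*(-23) + 4463) = 1296*(-23/35 + 4463) = 1296*(156182/35) = 202411872/35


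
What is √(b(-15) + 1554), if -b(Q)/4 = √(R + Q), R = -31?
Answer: √(1554 - 4*I*√46) ≈ 39.422 - 0.3441*I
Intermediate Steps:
b(Q) = -4*√(-31 + Q)
√(b(-15) + 1554) = √(-4*√(-31 - 15) + 1554) = √(-4*I*√46 + 1554) = √(1554 - 4*I*√46)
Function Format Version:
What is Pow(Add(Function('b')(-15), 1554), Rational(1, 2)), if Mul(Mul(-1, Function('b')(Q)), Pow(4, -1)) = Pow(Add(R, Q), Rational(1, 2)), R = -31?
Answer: Pow(Add(1554, Mul(-4, I, Pow(46, Rational(1, 2)))), Rational(1, 2)) ≈ Add(39.422, Mul(-0.3441, I))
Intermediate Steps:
Function('b')(Q) = Mul(-4, Pow(Add(-31, Q), Rational(1, 2)))
Pow(Add(Function('b')(-15), 1554), Rational(1, 2)) = Pow(Add(Mul(-4, Pow(Add(-31, -15), Rational(1, 2))), 1554), Rational(1, 2)) = Pow(Add(Mul(-4, Pow(-46, Rational(1, 2))), 1554), Rational(1, 2)) = Pow(Add(Mul(-4, Mul(I, Pow(46, Rational(1, 2)))), 1554), Rational(1, 2)) = Pow(Add(Mul(-4, I, Pow(46, Rational(1, 2))), 1554), Rational(1, 2)) = Pow(Add(1554, Mul(-4, I, Pow(46, Rational(1, 2)))), Rational(1, 2))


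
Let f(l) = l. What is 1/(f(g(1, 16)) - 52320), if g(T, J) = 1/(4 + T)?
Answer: -5/261599 ≈ -1.9113e-5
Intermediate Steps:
1/(f(g(1, 16)) - 52320) = 1/(1/(4 + 1) - 52320) = 1/(1/5 - 52320) = 1/(-261599/5) = -5/261599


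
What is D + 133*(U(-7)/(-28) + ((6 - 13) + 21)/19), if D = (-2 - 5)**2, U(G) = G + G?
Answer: 427/2 ≈ 213.50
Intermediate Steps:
U(G) = 2*G
D = 49 (D = (-7)**2 = 49)
D + 133*(U(-7)/(-28) + ((6 - 13) + 21)/19) = 49 + 133*((2*(-7))/(-28) + ((6 - 13) + 21)/19) = 49 + 133*(-14*(-1/28) + (-7 + 21)*(1/19)) = 49 + 133*(1/2 + 14*(1/19)) = 49 + 133*(1/2 + 14/19) = 49 + 133*(47/38) = 49 + 329/2 = 427/2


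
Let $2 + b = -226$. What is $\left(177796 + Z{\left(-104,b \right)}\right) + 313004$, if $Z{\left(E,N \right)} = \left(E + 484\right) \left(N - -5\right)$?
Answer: $406060$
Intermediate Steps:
$b = -228$ ($b = -2 - 226 = -228$)
$Z{\left(E,N \right)} = \left(5 + N\right) \left(484 + E\right)$ ($Z{\left(E,N \right)} = \left(484 + E\right) \left(N + \left(-258 + 263\right)\right) = \left(484 + E\right) \left(N + 5\right) = \left(484 + E\right) \left(5 + N\right) = \left(5 + N\right) \left(484 + E\right)$)
$\left(177796 + Z{\left(-104,b \right)}\right) + 313004 = \left(177796 + \left(2420 + 5 \left(-104\right) + 484 \left(-228\right) - -23712\right)\right) + 313004 = \left(177796 + \left(2420 - 520 - 110352 + 23712\right)\right) + 313004 = \left(177796 - 84740\right) + 313004 = 93056 + 313004 = 406060$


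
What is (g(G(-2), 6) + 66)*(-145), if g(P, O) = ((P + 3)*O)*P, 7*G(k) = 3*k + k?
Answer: -378450/49 ≈ -7723.5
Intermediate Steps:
G(k) = 4*k/7 (G(k) = (3*k + k)/7 = (4*k)/7 = 4*k/7)
g(P, O) = O*P*(3 + P) (g(P, O) = ((3 + P)*O)*P = (O*(3 + P))*P = O*P*(3 + P))
(g(G(-2), 6) + 66)*(-145) = (6*((4/7)*(-2))*(3 + (4/7)*(-2)) + 66)*(-145) = (6*(-8/7)*(3 - 8/7) + 66)*(-145) = (6*(-8/7)*(13/7) + 66)*(-145) = (-624/49 + 66)*(-145) = (2610/49)*(-145) = -378450/49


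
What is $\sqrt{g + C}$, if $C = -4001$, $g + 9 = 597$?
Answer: $i \sqrt{3413} \approx 58.421 i$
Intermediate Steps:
$g = 588$ ($g = -9 + 597 = 588$)
$\sqrt{g + C} = \sqrt{588 - 4001} = \sqrt{-3413} = i \sqrt{3413}$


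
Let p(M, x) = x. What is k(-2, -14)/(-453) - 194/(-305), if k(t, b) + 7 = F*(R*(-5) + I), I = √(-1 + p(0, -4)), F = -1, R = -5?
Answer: 97642/138165 + I*√5/453 ≈ 0.70671 + 0.0049361*I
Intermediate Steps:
I = I*√5 (I = √(-1 - 4) = √(-5) = I*√5 ≈ 2.2361*I)
k(t, b) = -32 - I*√5 (k(t, b) = -7 - (-5*(-5) + I*√5) = -7 - (25 + I*√5) = -7 + (-25 - I*√5) = -32 - I*√5)
k(-2, -14)/(-453) - 194/(-305) = (-32 - I*√5)/(-453) - 194/(-305) = (-32 - I*√5)*(-1/453) - 194*(-1/305) = (32/453 + I*√5/453) + 194/305 = 97642/138165 + I*√5/453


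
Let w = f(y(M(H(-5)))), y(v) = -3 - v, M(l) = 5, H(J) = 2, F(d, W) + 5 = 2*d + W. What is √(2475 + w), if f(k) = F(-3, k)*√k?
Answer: √(2475 - 38*I*√2) ≈ 49.752 - 0.5401*I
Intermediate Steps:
F(d, W) = -5 + W + 2*d (F(d, W) = -5 + (2*d + W) = -5 + (W + 2*d) = -5 + W + 2*d)
f(k) = √k*(-11 + k) (f(k) = (-5 + k + 2*(-3))*√k = (-5 + k - 6)*√k = (-11 + k)*√k = √k*(-11 + k))
w = -38*I*√2 (w = √(-3 - 1*5)*(-11 + (-3 - 1*5)) = √(-3 - 5)*(-11 + (-3 - 5)) = √(-8)*(-11 - 8) = (2*I*√2)*(-19) = -38*I*√2 ≈ -53.74*I)
√(2475 + w) = √(2475 - 38*I*√2)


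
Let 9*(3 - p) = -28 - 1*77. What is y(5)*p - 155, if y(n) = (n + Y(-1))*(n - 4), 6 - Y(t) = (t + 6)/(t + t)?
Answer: 43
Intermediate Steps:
Y(t) = 6 - (6 + t)/(2*t) (Y(t) = 6 - (t + 6)/(t + t) = 6 - (6 + t)/(2*t))
p = 44/3 (p = 3 - (-28 - 1*77)/9 = 3 - (-28 - 77)/9 = 3 - 1/9*(-105) = 3 + 35/3 = 44/3 ≈ 14.667)
y(n) = (-4 + n)*(17/2 + n) (y(n) = (n + (11/2 - 3/(-1)))*(n - 4) = (n + (11/2 - 3*(-1)))*(-4 + n) = (n + (11/2 + 3))*(-4 + n) = (n + 17/2)*(-4 + n) = (17/2 + n)*(-4 + n) = (-4 + n)*(17/2 + n))
y(5)*p - 155 = (-34 + 5**2 + (9/2)*5)*(44/3) - 155 = (-34 + 25 + 45/2)*(44/3) - 155 = (27/2)*(44/3) - 155 = 198 - 155 = 43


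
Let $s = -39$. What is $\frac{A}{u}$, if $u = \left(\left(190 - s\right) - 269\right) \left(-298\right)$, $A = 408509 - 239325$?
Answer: $\frac{10574}{745} \approx 14.193$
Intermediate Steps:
$A = 169184$ ($A = 408509 - 239325 = 169184$)
$u = 11920$ ($u = \left(\left(190 - -39\right) - 269\right) \left(-298\right) = \left(\left(190 + 39\right) - 269\right) \left(-298\right) = \left(229 - 269\right) \left(-298\right) = \left(-40\right) \left(-298\right) = 11920$)
$\frac{A}{u} = \frac{169184}{11920} = 169184 \cdot \frac{1}{11920} = \frac{10574}{745}$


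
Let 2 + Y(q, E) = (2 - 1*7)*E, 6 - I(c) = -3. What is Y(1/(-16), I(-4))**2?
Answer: 2209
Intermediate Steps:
I(c) = 9 (I(c) = 6 - 1*(-3) = 6 + 3 = 9)
Y(q, E) = -2 - 5*E (Y(q, E) = -2 + (2 - 1*7)*E = -2 + (2 - 7)*E = -2 - 5*E)
Y(1/(-16), I(-4))**2 = (-2 - 5*9)**2 = (-2 - 45)**2 = (-47)**2 = 2209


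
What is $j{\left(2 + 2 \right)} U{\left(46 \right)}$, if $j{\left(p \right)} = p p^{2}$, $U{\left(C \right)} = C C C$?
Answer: $6229504$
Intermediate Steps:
$U{\left(C \right)} = C^{3}$ ($U{\left(C \right)} = C^{2} C = C^{3}$)
$j{\left(p \right)} = p^{3}$
$j{\left(2 + 2 \right)} U{\left(46 \right)} = \left(2 + 2\right)^{3} \cdot 46^{3} = 4^{3} \cdot 97336 = 64 \cdot 97336 = 6229504$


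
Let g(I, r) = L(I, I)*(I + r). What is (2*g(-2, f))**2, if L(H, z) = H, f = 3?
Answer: 16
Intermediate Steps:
g(I, r) = I*(I + r)
(2*g(-2, f))**2 = (2*(-2*(-2 + 3)))**2 = (2*(-2*1))**2 = (2*(-2))**2 = (-4)**2 = 16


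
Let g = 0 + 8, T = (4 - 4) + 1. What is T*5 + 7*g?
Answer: 61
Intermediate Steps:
T = 1 (T = 0 + 1 = 1)
g = 8
T*5 + 7*g = 1*5 + 7*8 = 5 + 56 = 61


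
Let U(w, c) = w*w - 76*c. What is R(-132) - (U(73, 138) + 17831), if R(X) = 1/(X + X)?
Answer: -3345409/264 ≈ -12672.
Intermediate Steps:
U(w, c) = w**2 - 76*c
R(X) = 1/(2*X)
R(-132) - (U(73, 138) + 17831) = (1/2)/(-132) - ((73**2 - 76*138) + 17831) = (1/2)*(-1/132) - ((5329 - 10488) + 17831) = -1/264 - (-5159 + 17831) = -1/264 - 1*12672 = -1/264 - 12672 = -3345409/264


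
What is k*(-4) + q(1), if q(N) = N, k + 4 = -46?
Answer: 201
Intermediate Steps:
k = -50 (k = -4 - 46 = -50)
k*(-4) + q(1) = -50*(-4) + 1 = 200 + 1 = 201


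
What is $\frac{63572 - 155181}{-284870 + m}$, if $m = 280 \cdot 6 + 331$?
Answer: $\frac{91609}{282859} \approx 0.32387$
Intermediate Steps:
$m = 2011$ ($m = 1680 + 331 = 2011$)
$\frac{63572 - 155181}{-284870 + m} = \frac{63572 - 155181}{-284870 + 2011} = - \frac{91609}{-282859} = \left(-91609\right) \left(- \frac{1}{282859}\right) = \frac{91609}{282859}$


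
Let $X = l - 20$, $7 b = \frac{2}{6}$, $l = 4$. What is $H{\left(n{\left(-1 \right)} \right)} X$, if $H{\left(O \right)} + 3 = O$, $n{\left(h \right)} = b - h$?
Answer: $\frac{656}{21} \approx 31.238$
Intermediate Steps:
$b = \frac{1}{21}$ ($b = \frac{2 \cdot \frac{1}{6}}{7} = \frac{1}{7} \cdot \frac{1}{3} = \frac{1}{21} \approx 0.047619$)
$X = -16$ ($X = 4 - 20 = -16$)
$n{\left(h \right)} = \frac{1}{21} - h$
$H{\left(O \right)} = -3 + O$
$H{\left(n{\left(-1 \right)} \right)} X = \left(-3 + \left(\frac{1}{21} - -1\right)\right) \left(-16\right) = \left(-3 + \left(\frac{1}{21} + 1\right)\right) \left(-16\right) = \left(-3 + \frac{22}{21}\right) \left(-16\right) = \left(- \frac{41}{21}\right) \left(-16\right) = \frac{656}{21}$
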